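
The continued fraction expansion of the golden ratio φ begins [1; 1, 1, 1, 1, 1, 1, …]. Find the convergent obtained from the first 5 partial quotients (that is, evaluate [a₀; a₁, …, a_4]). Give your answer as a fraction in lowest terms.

8/5

Start with 1.
1 + 1/(1/1) = 1 + 1/1 = 2/1
1 + 1/(2/1) = 1 + 1/2 = 3/2
1 + 1/(3/2) = 1 + 2/3 = 5/3
1 + 1/(5/3) = 1 + 3/5 = 8/5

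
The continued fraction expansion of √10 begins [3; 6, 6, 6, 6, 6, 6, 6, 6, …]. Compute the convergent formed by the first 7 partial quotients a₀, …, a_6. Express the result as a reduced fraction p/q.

168717/53353

Compute successive convergents:
a_0 = 3: 3/1
a_1 = 6: 19/6
a_2 = 6: 117/37
a_3 = 6: 721/228
a_4 = 6: 4443/1405
a_5 = 6: 27379/8658
a_6 = 6: 168717/53353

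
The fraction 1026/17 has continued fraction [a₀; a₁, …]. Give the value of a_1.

1026 ÷ 17 → quotient 60, remainder 6
17 ÷ 6 → quotient 2, remainder 5

2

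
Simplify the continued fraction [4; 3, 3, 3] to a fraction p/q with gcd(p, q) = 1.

Start with 3.
3 + 1/(3/1) = 3 + 1/3 = 10/3
3 + 1/(10/3) = 3 + 3/10 = 33/10
4 + 1/(33/10) = 4 + 10/33 = 142/33

142/33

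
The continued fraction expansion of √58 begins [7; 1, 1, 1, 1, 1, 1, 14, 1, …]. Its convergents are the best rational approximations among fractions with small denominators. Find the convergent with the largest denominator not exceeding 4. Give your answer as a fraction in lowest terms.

a_0 = 7: 7/1  (≤ bound)
a_1 = 1: 8/1  (≤ bound)
a_2 = 1: 15/2  (≤ bound)
a_3 = 1: 23/3  (≤ bound)
a_4 = 1: 38/5  (> 4, stop)

23/3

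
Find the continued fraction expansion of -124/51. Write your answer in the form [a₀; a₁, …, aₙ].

[-3; 1, 1, 3, 7]

Repeatedly divide and take the remainder:
⌊-124/51⌋ = -3, remainder 29
⌊51/29⌋ = 1, remainder 22
⌊29/22⌋ = 1, remainder 7
⌊22/7⌋ = 3, remainder 1
⌊7/1⌋ = 7, remainder 0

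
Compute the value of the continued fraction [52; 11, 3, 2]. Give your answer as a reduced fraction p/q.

Start with 2.
3 + 1/(2/1) = 3 + 1/2 = 7/2
11 + 1/(7/2) = 11 + 2/7 = 79/7
52 + 1/(79/7) = 52 + 7/79 = 4115/79

4115/79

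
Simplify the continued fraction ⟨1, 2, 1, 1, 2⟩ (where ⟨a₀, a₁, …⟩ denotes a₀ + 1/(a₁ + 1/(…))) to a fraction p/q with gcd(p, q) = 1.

Compute successive convergents:
a_0 = 1: 1/1
a_1 = 2: 3/2
a_2 = 1: 4/3
a_3 = 1: 7/5
a_4 = 2: 18/13

18/13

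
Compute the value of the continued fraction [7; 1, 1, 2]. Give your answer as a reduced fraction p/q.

Work from the innermost term outward:
Start with 2.
1 + 1/(2/1) = 1 + 1/2 = 3/2
1 + 1/(3/2) = 1 + 2/3 = 5/3
7 + 1/(5/3) = 7 + 3/5 = 38/5

38/5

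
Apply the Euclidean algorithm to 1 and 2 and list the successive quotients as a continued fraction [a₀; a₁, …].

[0; 2]

1 = 0·2 + 1, so a_0 = 0
2 = 2·1 + 0, so a_1 = 2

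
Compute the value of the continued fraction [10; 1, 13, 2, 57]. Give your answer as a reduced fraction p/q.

a_0 = 10: 10/1
a_1 = 1: 11/1
a_2 = 13: 153/14
a_3 = 2: 317/29
a_4 = 57: 18222/1667

18222/1667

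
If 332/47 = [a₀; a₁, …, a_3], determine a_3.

2

Run the Euclidean algorithm, recording each quotient:
332 = 7·47 + 3, so a_0 = 7
47 = 15·3 + 2, so a_1 = 15
3 = 1·2 + 1, so a_2 = 1
2 = 2·1 + 0, so a_3 = 2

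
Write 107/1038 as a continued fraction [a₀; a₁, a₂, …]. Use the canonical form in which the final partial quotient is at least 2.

Apply division with remainder until the remainder is 0:
107 ÷ 1038 → quotient 0, remainder 107
1038 ÷ 107 → quotient 9, remainder 75
107 ÷ 75 → quotient 1, remainder 32
75 ÷ 32 → quotient 2, remainder 11
32 ÷ 11 → quotient 2, remainder 10
11 ÷ 10 → quotient 1, remainder 1
10 ÷ 1 → quotient 10, remainder 0

[0; 9, 1, 2, 2, 1, 10]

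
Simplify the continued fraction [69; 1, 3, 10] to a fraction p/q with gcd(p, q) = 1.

Start with 10.
3 + 1/(10/1) = 3 + 1/10 = 31/10
1 + 1/(31/10) = 1 + 10/31 = 41/31
69 + 1/(41/31) = 69 + 31/41 = 2860/41

2860/41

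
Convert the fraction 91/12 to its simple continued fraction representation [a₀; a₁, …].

⌊91/12⌋ = 7, remainder 7
⌊12/7⌋ = 1, remainder 5
⌊7/5⌋ = 1, remainder 2
⌊5/2⌋ = 2, remainder 1
⌊2/1⌋ = 2, remainder 0

[7; 1, 1, 2, 2]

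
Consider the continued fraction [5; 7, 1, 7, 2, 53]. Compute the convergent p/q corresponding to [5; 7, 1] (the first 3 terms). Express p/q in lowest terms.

Start with 1.
7 + 1/(1/1) = 7 + 1/1 = 8/1
5 + 1/(8/1) = 5 + 1/8 = 41/8

41/8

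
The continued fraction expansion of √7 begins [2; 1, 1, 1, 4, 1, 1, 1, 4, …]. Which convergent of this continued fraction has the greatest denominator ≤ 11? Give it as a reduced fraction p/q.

a_0 = 2: 2/1  (≤ bound)
a_1 = 1: 3/1  (≤ bound)
a_2 = 1: 5/2  (≤ bound)
a_3 = 1: 8/3  (≤ bound)
a_4 = 4: 37/14  (> 11, stop)

8/3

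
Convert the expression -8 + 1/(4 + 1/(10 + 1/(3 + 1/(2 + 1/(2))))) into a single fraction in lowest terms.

-5561/717

Use the convergent recurrence hₖ = aₖ·hₖ₋₁ + hₖ₋₂ (and likewise for the denominators kₖ):
a_0 = -8: -8/1
a_1 = 4: -31/4
a_2 = 10: -318/41
a_3 = 3: -985/127
a_4 = 2: -2288/295
a_5 = 2: -5561/717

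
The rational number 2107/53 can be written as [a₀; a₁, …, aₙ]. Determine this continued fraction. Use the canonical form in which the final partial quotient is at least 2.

Run the Euclidean algorithm, recording each quotient:
2107 = 39·53 + 40, so a_0 = 39
53 = 1·40 + 13, so a_1 = 1
40 = 3·13 + 1, so a_2 = 3
13 = 13·1 + 0, so a_3 = 13

[39; 1, 3, 13]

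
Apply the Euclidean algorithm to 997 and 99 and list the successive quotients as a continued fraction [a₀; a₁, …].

[10; 14, 7]

Apply division with remainder until the remainder is 0:
997 = 10·99 + 7, so a_0 = 10
99 = 14·7 + 1, so a_1 = 14
7 = 7·1 + 0, so a_2 = 7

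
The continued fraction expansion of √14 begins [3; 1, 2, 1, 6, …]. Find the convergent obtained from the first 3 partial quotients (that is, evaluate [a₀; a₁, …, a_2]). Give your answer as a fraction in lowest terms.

Work from the innermost term outward:
Start with 2.
1 + 1/(2/1) = 1 + 1/2 = 3/2
3 + 1/(3/2) = 3 + 2/3 = 11/3

11/3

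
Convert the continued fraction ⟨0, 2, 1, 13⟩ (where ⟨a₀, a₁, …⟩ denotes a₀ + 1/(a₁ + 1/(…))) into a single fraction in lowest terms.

Build up convergents one term at a time:
a_0 = 0: 0/1
a_1 = 2: 1/2
a_2 = 1: 1/3
a_3 = 13: 14/41

14/41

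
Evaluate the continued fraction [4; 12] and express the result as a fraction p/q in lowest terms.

Start with 12.
4 + 1/(12/1) = 4 + 1/12 = 49/12

49/12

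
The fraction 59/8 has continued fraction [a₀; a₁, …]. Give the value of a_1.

2

Repeatedly divide and take the remainder:
⌊59/8⌋ = 7, remainder 3
⌊8/3⌋ = 2, remainder 2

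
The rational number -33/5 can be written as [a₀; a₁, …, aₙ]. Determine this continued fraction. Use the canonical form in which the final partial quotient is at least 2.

[-7; 2, 2]

-33 = -7·5 + 2, so a_0 = -7
5 = 2·2 + 1, so a_1 = 2
2 = 2·1 + 0, so a_2 = 2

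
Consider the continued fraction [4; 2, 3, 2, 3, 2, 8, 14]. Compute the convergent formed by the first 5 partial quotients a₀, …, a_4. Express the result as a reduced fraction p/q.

a_0 = 4: 4/1
a_1 = 2: 9/2
a_2 = 3: 31/7
a_3 = 2: 71/16
a_4 = 3: 244/55

244/55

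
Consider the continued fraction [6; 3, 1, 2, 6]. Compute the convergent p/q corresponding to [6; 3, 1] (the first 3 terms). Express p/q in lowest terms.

25/4

Start with 1.
3 + 1/(1/1) = 3 + 1/1 = 4/1
6 + 1/(4/1) = 6 + 1/4 = 25/4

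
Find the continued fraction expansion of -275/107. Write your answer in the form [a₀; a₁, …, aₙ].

Repeatedly divide and take the remainder:
⌊-275/107⌋ = -3, remainder 46
⌊107/46⌋ = 2, remainder 15
⌊46/15⌋ = 3, remainder 1
⌊15/1⌋ = 15, remainder 0

[-3; 2, 3, 15]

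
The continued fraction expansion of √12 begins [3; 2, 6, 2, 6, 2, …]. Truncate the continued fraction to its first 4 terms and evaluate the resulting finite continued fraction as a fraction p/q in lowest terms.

Start with 2.
6 + 1/(2/1) = 6 + 1/2 = 13/2
2 + 1/(13/2) = 2 + 2/13 = 28/13
3 + 1/(28/13) = 3 + 13/28 = 97/28

97/28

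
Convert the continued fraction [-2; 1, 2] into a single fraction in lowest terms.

Starting at the tail and folding back:
Start with 2.
1 + 1/(2/1) = 1 + 1/2 = 3/2
-2 + 1/(3/2) = -2 + 2/3 = -4/3

-4/3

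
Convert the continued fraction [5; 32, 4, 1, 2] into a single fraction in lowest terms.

2269/451

Work from the innermost term outward:
Start with 2.
1 + 1/(2/1) = 1 + 1/2 = 3/2
4 + 1/(3/2) = 4 + 2/3 = 14/3
32 + 1/(14/3) = 32 + 3/14 = 451/14
5 + 1/(451/14) = 5 + 14/451 = 2269/451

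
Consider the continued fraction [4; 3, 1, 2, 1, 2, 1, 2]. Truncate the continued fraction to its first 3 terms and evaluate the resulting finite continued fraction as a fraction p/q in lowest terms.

Use the convergent recurrence hₖ = aₖ·hₖ₋₁ + hₖ₋₂ (and likewise for the denominators kₖ):
a_0 = 4: 4/1
a_1 = 3: 13/3
a_2 = 1: 17/4

17/4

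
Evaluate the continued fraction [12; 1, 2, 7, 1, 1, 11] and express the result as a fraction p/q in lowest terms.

a_0 = 12: 12/1
a_1 = 1: 13/1
a_2 = 2: 38/3
a_3 = 7: 279/22
a_4 = 1: 317/25
a_5 = 1: 596/47
a_6 = 11: 6873/542

6873/542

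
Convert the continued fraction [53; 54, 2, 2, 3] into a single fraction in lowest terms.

49042/925

Start with 3.
2 + 1/(3/1) = 2 + 1/3 = 7/3
2 + 1/(7/3) = 2 + 3/7 = 17/7
54 + 1/(17/7) = 54 + 7/17 = 925/17
53 + 1/(925/17) = 53 + 17/925 = 49042/925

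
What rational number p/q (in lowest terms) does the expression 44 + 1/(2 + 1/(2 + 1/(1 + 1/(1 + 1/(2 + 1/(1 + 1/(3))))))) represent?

Build up convergents one term at a time:
a_0 = 44: 44/1
a_1 = 2: 89/2
a_2 = 2: 222/5
a_3 = 1: 311/7
a_4 = 1: 533/12
a_5 = 2: 1377/31
a_6 = 1: 1910/43
a_7 = 3: 7107/160

7107/160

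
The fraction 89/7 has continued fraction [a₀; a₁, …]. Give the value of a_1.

1

Apply division with remainder until the remainder is 0:
⌊89/7⌋ = 12, remainder 5
⌊7/5⌋ = 1, remainder 2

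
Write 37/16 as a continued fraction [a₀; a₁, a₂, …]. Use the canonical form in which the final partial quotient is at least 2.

37 = 2·16 + 5, so a_0 = 2
16 = 3·5 + 1, so a_1 = 3
5 = 5·1 + 0, so a_2 = 5

[2; 3, 5]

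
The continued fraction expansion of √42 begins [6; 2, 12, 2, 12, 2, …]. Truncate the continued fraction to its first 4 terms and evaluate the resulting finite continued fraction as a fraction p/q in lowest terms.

337/52

Start with 2.
12 + 1/(2/1) = 12 + 1/2 = 25/2
2 + 1/(25/2) = 2 + 2/25 = 52/25
6 + 1/(52/25) = 6 + 25/52 = 337/52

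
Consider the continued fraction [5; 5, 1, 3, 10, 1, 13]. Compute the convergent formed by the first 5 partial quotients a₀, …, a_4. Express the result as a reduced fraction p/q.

Start with 10.
3 + 1/(10/1) = 3 + 1/10 = 31/10
1 + 1/(31/10) = 1 + 10/31 = 41/31
5 + 1/(41/31) = 5 + 31/41 = 236/41
5 + 1/(236/41) = 5 + 41/236 = 1221/236

1221/236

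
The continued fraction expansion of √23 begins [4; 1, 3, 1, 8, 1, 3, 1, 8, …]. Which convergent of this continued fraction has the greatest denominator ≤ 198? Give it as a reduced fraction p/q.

916/191

a_0 = 4: 4/1  (≤ bound)
a_1 = 1: 5/1  (≤ bound)
a_2 = 3: 19/4  (≤ bound)
a_3 = 1: 24/5  (≤ bound)
a_4 = 8: 211/44  (≤ bound)
a_5 = 1: 235/49  (≤ bound)
a_6 = 3: 916/191  (≤ bound)
a_7 = 1: 1151/240  (> 198, stop)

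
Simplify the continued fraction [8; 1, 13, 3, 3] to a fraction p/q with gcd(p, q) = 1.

1277/143

a_0 = 8: 8/1
a_1 = 1: 9/1
a_2 = 13: 125/14
a_3 = 3: 384/43
a_4 = 3: 1277/143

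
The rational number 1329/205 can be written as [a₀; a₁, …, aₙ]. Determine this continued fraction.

[6; 2, 14, 7]

Repeatedly divide and take the remainder:
1329 ÷ 205 → quotient 6, remainder 99
205 ÷ 99 → quotient 2, remainder 7
99 ÷ 7 → quotient 14, remainder 1
7 ÷ 1 → quotient 7, remainder 0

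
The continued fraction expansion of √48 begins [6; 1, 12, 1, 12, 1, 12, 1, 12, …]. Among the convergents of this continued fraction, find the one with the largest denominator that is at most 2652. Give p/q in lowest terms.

17466/2521

List convergents until the denominator exceeds the bound:
a_0 = 6: 6/1  (≤ bound)
a_1 = 1: 7/1  (≤ bound)
a_2 = 12: 90/13  (≤ bound)
a_3 = 1: 97/14  (≤ bound)
a_4 = 12: 1254/181  (≤ bound)
a_5 = 1: 1351/195  (≤ bound)
a_6 = 12: 17466/2521  (≤ bound)
a_7 = 1: 18817/2716  (> 2652, stop)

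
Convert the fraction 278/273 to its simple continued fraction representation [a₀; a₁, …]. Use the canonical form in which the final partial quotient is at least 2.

[1; 54, 1, 1, 2]

278 ÷ 273 → quotient 1, remainder 5
273 ÷ 5 → quotient 54, remainder 3
5 ÷ 3 → quotient 1, remainder 2
3 ÷ 2 → quotient 1, remainder 1
2 ÷ 1 → quotient 2, remainder 0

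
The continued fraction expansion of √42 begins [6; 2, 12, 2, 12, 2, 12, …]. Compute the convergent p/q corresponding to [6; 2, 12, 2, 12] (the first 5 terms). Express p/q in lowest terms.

a_0 = 6: 6/1
a_1 = 2: 13/2
a_2 = 12: 162/25
a_3 = 2: 337/52
a_4 = 12: 4206/649

4206/649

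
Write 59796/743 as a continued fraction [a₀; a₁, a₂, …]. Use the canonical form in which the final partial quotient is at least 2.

[80; 2, 11, 2, 15]

Run the Euclidean algorithm, recording each quotient:
⌊59796/743⌋ = 80, remainder 356
⌊743/356⌋ = 2, remainder 31
⌊356/31⌋ = 11, remainder 15
⌊31/15⌋ = 2, remainder 1
⌊15/1⌋ = 15, remainder 0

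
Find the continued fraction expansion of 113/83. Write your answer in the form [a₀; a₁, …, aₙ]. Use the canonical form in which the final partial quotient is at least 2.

[1; 2, 1, 3, 3, 2]

Repeatedly divide and take the remainder:
113 ÷ 83 → quotient 1, remainder 30
83 ÷ 30 → quotient 2, remainder 23
30 ÷ 23 → quotient 1, remainder 7
23 ÷ 7 → quotient 3, remainder 2
7 ÷ 2 → quotient 3, remainder 1
2 ÷ 1 → quotient 2, remainder 0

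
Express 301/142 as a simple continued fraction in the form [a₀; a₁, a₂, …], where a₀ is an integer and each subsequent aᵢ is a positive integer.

301 ÷ 142 → quotient 2, remainder 17
142 ÷ 17 → quotient 8, remainder 6
17 ÷ 6 → quotient 2, remainder 5
6 ÷ 5 → quotient 1, remainder 1
5 ÷ 1 → quotient 5, remainder 0

[2; 8, 2, 1, 5]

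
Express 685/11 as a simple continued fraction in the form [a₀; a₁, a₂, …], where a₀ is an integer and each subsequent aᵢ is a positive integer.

Repeatedly divide and take the remainder:
685 = 62·11 + 3, so a_0 = 62
11 = 3·3 + 2, so a_1 = 3
3 = 1·2 + 1, so a_2 = 1
2 = 2·1 + 0, so a_3 = 2

[62; 3, 1, 2]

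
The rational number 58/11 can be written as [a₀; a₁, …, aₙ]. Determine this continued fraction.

⌊58/11⌋ = 5, remainder 3
⌊11/3⌋ = 3, remainder 2
⌊3/2⌋ = 1, remainder 1
⌊2/1⌋ = 2, remainder 0

[5; 3, 1, 2]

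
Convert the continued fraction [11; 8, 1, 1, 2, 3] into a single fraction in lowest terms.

Build up convergents one term at a time:
a_0 = 11: 11/1
a_1 = 8: 89/8
a_2 = 1: 100/9
a_3 = 1: 189/17
a_4 = 2: 478/43
a_5 = 3: 1623/146

1623/146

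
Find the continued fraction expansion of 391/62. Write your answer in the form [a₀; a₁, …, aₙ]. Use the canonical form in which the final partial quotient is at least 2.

[6; 3, 3, 1, 4]

Run the Euclidean algorithm, recording each quotient:
391 = 6·62 + 19, so a_0 = 6
62 = 3·19 + 5, so a_1 = 3
19 = 3·5 + 4, so a_2 = 3
5 = 1·4 + 1, so a_3 = 1
4 = 4·1 + 0, so a_4 = 4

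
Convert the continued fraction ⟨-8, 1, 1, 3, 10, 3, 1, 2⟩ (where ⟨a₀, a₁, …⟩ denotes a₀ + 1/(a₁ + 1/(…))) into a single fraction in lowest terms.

Starting at the tail and folding back:
Start with 2.
1 + 1/(2/1) = 1 + 1/2 = 3/2
3 + 1/(3/2) = 3 + 2/3 = 11/3
10 + 1/(11/3) = 10 + 3/11 = 113/11
3 + 1/(113/11) = 3 + 11/113 = 350/113
1 + 1/(350/113) = 1 + 113/350 = 463/350
1 + 1/(463/350) = 1 + 350/463 = 813/463
-8 + 1/(813/463) = -8 + 463/813 = -6041/813

-6041/813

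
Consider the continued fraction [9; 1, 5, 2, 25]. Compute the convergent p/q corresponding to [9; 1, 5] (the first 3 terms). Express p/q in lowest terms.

Compute successive convergents:
a_0 = 9: 9/1
a_1 = 1: 10/1
a_2 = 5: 59/6

59/6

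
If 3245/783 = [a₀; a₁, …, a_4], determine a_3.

Apply division with remainder until the remainder is 0:
3245 = 4·783 + 113, so a_0 = 4
783 = 6·113 + 105, so a_1 = 6
113 = 1·105 + 8, so a_2 = 1
105 = 13·8 + 1, so a_3 = 13

13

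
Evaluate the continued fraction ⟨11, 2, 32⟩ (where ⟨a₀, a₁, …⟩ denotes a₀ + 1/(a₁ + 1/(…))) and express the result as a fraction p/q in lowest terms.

a_0 = 11: 11/1
a_1 = 2: 23/2
a_2 = 32: 747/65

747/65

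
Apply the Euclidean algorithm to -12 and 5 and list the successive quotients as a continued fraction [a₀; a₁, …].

[-3; 1, 1, 2]

Apply division with remainder until the remainder is 0:
-12 = -3·5 + 3, so a_0 = -3
5 = 1·3 + 2, so a_1 = 1
3 = 1·2 + 1, so a_2 = 1
2 = 2·1 + 0, so a_3 = 2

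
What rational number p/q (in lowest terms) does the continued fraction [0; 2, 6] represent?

6/13

Starting at the tail and folding back:
Start with 6.
2 + 1/(6/1) = 2 + 1/6 = 13/6
0 + 1/(13/6) = 0 + 6/13 = 6/13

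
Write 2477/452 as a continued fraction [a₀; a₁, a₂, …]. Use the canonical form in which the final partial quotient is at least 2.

[5; 2, 12, 18]

⌊2477/452⌋ = 5, remainder 217
⌊452/217⌋ = 2, remainder 18
⌊217/18⌋ = 12, remainder 1
⌊18/1⌋ = 18, remainder 0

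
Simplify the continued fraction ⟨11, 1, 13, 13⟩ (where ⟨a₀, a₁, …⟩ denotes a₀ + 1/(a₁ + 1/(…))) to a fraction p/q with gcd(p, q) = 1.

a_0 = 11: 11/1
a_1 = 1: 12/1
a_2 = 13: 167/14
a_3 = 13: 2183/183

2183/183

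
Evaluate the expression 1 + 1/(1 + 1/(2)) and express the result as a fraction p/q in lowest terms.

5/3

Compute successive convergents:
a_0 = 1: 1/1
a_1 = 1: 2/1
a_2 = 2: 5/3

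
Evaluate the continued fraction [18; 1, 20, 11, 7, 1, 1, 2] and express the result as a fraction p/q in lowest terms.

169076/8921

Collapse the nested fraction from the inside out:
Start with 2.
1 + 1/(2/1) = 1 + 1/2 = 3/2
1 + 1/(3/2) = 1 + 2/3 = 5/3
7 + 1/(5/3) = 7 + 3/5 = 38/5
11 + 1/(38/5) = 11 + 5/38 = 423/38
20 + 1/(423/38) = 20 + 38/423 = 8498/423
1 + 1/(8498/423) = 1 + 423/8498 = 8921/8498
18 + 1/(8921/8498) = 18 + 8498/8921 = 169076/8921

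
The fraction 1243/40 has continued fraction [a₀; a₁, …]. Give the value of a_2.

1243 ÷ 40 → quotient 31, remainder 3
40 ÷ 3 → quotient 13, remainder 1
3 ÷ 1 → quotient 3, remainder 0

3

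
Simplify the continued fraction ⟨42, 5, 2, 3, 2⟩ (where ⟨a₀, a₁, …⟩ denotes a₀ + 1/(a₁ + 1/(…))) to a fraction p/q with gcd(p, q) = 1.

3670/87

Start with 2.
3 + 1/(2/1) = 3 + 1/2 = 7/2
2 + 1/(7/2) = 2 + 2/7 = 16/7
5 + 1/(16/7) = 5 + 7/16 = 87/16
42 + 1/(87/16) = 42 + 16/87 = 3670/87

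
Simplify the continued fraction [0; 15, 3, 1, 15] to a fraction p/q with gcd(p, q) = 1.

Work from the innermost term outward:
Start with 15.
1 + 1/(15/1) = 1 + 1/15 = 16/15
3 + 1/(16/15) = 3 + 15/16 = 63/16
15 + 1/(63/16) = 15 + 16/63 = 961/63
0 + 1/(961/63) = 0 + 63/961 = 63/961

63/961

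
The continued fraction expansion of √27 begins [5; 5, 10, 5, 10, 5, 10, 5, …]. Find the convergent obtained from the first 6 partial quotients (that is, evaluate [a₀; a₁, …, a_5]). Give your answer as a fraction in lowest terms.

Start with 5.
10 + 1/(5/1) = 10 + 1/5 = 51/5
5 + 1/(51/5) = 5 + 5/51 = 260/51
10 + 1/(260/51) = 10 + 51/260 = 2651/260
5 + 1/(2651/260) = 5 + 260/2651 = 13515/2651
5 + 1/(13515/2651) = 5 + 2651/13515 = 70226/13515

70226/13515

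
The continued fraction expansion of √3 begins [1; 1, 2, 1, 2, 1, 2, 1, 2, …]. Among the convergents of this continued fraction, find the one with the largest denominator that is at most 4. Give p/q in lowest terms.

7/4

List convergents until the denominator exceeds the bound:
a_0 = 1: 1/1  (≤ bound)
a_1 = 1: 2/1  (≤ bound)
a_2 = 2: 5/3  (≤ bound)
a_3 = 1: 7/4  (≤ bound)
a_4 = 2: 19/11  (> 4, stop)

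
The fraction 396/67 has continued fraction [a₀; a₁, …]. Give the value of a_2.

396 = 5·67 + 61, so a_0 = 5
67 = 1·61 + 6, so a_1 = 1
61 = 10·6 + 1, so a_2 = 10

10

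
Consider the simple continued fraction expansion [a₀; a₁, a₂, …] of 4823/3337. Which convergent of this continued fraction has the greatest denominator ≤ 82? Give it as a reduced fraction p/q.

13/9

a_0 = 1: 1/1  (≤ bound)
a_1 = 2: 3/2  (≤ bound)
a_2 = 4: 13/9  (≤ bound)
a_3 = 14: 185/128  (> 82, stop)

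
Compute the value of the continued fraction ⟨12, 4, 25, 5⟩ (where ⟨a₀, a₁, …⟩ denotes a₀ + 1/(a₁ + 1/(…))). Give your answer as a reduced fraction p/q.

6234/509

Compute successive convergents:
a_0 = 12: 12/1
a_1 = 4: 49/4
a_2 = 25: 1237/101
a_3 = 5: 6234/509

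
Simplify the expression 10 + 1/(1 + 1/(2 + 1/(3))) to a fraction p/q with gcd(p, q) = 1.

Work from the innermost term outward:
Start with 3.
2 + 1/(3/1) = 2 + 1/3 = 7/3
1 + 1/(7/3) = 1 + 3/7 = 10/7
10 + 1/(10/7) = 10 + 7/10 = 107/10

107/10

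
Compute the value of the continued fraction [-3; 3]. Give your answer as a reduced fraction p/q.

-8/3

Build up convergents one term at a time:
a_0 = -3: -3/1
a_1 = 3: -8/3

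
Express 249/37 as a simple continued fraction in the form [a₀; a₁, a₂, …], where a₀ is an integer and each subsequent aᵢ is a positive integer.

[6; 1, 2, 1, 2, 3]

⌊249/37⌋ = 6, remainder 27
⌊37/27⌋ = 1, remainder 10
⌊27/10⌋ = 2, remainder 7
⌊10/7⌋ = 1, remainder 3
⌊7/3⌋ = 2, remainder 1
⌊3/1⌋ = 3, remainder 0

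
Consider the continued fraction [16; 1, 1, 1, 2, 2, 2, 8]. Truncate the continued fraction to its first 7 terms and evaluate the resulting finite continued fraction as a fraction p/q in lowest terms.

765/46

Build up convergents one term at a time:
a_0 = 16: 16/1
a_1 = 1: 17/1
a_2 = 1: 33/2
a_3 = 1: 50/3
a_4 = 2: 133/8
a_5 = 2: 316/19
a_6 = 2: 765/46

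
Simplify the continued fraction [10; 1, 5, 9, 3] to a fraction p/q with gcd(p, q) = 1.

Start with 3.
9 + 1/(3/1) = 9 + 1/3 = 28/3
5 + 1/(28/3) = 5 + 3/28 = 143/28
1 + 1/(143/28) = 1 + 28/143 = 171/143
10 + 1/(171/143) = 10 + 143/171 = 1853/171

1853/171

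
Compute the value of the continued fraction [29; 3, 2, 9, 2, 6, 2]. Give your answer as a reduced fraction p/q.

a_0 = 29: 29/1
a_1 = 3: 88/3
a_2 = 2: 205/7
a_3 = 9: 1933/66
a_4 = 2: 4071/139
a_5 = 6: 26359/900
a_6 = 2: 56789/1939

56789/1939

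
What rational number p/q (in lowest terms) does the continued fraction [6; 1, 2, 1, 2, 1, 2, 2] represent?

653/97

Start with 2.
2 + 1/(2/1) = 2 + 1/2 = 5/2
1 + 1/(5/2) = 1 + 2/5 = 7/5
2 + 1/(7/5) = 2 + 5/7 = 19/7
1 + 1/(19/7) = 1 + 7/19 = 26/19
2 + 1/(26/19) = 2 + 19/26 = 71/26
1 + 1/(71/26) = 1 + 26/71 = 97/71
6 + 1/(97/71) = 6 + 71/97 = 653/97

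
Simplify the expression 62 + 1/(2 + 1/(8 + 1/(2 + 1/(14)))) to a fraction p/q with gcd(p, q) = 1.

32548/521

a_0 = 62: 62/1
a_1 = 2: 125/2
a_2 = 8: 1062/17
a_3 = 2: 2249/36
a_4 = 14: 32548/521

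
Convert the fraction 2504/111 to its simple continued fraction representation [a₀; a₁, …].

Repeatedly divide and take the remainder:
2504 ÷ 111 → quotient 22, remainder 62
111 ÷ 62 → quotient 1, remainder 49
62 ÷ 49 → quotient 1, remainder 13
49 ÷ 13 → quotient 3, remainder 10
13 ÷ 10 → quotient 1, remainder 3
10 ÷ 3 → quotient 3, remainder 1
3 ÷ 1 → quotient 3, remainder 0

[22; 1, 1, 3, 1, 3, 3]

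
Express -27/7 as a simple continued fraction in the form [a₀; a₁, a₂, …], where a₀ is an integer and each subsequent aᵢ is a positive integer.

[-4; 7]

Run the Euclidean algorithm, recording each quotient:
-27 = -4·7 + 1, so a_0 = -4
7 = 7·1 + 0, so a_1 = 7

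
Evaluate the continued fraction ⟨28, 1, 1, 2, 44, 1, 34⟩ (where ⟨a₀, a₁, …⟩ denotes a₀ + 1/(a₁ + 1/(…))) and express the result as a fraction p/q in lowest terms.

Build up convergents one term at a time:
a_0 = 28: 28/1
a_1 = 1: 29/1
a_2 = 1: 57/2
a_3 = 2: 143/5
a_4 = 44: 6349/222
a_5 = 1: 6492/227
a_6 = 34: 227077/7940

227077/7940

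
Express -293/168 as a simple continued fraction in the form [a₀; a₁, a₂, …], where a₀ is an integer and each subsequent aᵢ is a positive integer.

[-2; 3, 1, 9, 1, 3]

-293 = -2·168 + 43, so a_0 = -2
168 = 3·43 + 39, so a_1 = 3
43 = 1·39 + 4, so a_2 = 1
39 = 9·4 + 3, so a_3 = 9
4 = 1·3 + 1, so a_4 = 1
3 = 3·1 + 0, so a_5 = 3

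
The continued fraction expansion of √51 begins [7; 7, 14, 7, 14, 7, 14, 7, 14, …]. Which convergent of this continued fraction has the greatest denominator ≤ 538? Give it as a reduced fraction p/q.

707/99

List convergents until the denominator exceeds the bound:
a_0 = 7: 7/1  (≤ bound)
a_1 = 7: 50/7  (≤ bound)
a_2 = 14: 707/99  (≤ bound)
a_3 = 7: 4999/700  (> 538, stop)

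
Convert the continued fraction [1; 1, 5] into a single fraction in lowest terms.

11/6

Start with 5.
1 + 1/(5/1) = 1 + 1/5 = 6/5
1 + 1/(6/5) = 1 + 5/6 = 11/6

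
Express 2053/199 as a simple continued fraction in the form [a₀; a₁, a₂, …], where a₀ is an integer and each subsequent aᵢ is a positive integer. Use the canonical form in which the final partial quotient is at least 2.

Apply division with remainder until the remainder is 0:
⌊2053/199⌋ = 10, remainder 63
⌊199/63⌋ = 3, remainder 10
⌊63/10⌋ = 6, remainder 3
⌊10/3⌋ = 3, remainder 1
⌊3/1⌋ = 3, remainder 0

[10; 3, 6, 3, 3]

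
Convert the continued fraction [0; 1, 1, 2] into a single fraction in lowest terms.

3/5

Collapse the nested fraction from the inside out:
Start with 2.
1 + 1/(2/1) = 1 + 1/2 = 3/2
1 + 1/(3/2) = 1 + 2/3 = 5/3
0 + 1/(5/3) = 0 + 3/5 = 3/5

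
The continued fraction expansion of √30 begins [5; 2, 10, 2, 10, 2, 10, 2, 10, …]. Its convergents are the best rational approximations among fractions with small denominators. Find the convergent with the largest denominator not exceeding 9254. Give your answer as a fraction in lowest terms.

5291/966

a_0 = 5: 5/1  (≤ bound)
a_1 = 2: 11/2  (≤ bound)
a_2 = 10: 115/21  (≤ bound)
a_3 = 2: 241/44  (≤ bound)
a_4 = 10: 2525/461  (≤ bound)
a_5 = 2: 5291/966  (≤ bound)
a_6 = 10: 55435/10121  (> 9254, stop)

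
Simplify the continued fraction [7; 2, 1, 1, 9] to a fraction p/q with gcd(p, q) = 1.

Compute successive convergents:
a_0 = 7: 7/1
a_1 = 2: 15/2
a_2 = 1: 22/3
a_3 = 1: 37/5
a_4 = 9: 355/48

355/48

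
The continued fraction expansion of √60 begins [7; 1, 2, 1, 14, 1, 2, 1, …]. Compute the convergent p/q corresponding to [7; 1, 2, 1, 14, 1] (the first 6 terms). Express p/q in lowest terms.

Build up convergents one term at a time:
a_0 = 7: 7/1
a_1 = 1: 8/1
a_2 = 2: 23/3
a_3 = 1: 31/4
a_4 = 14: 457/59
a_5 = 1: 488/63

488/63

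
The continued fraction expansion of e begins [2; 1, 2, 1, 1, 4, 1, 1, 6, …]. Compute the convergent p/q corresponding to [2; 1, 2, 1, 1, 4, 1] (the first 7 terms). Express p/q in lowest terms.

Start with 1.
4 + 1/(1/1) = 4 + 1/1 = 5/1
1 + 1/(5/1) = 1 + 1/5 = 6/5
1 + 1/(6/5) = 1 + 5/6 = 11/6
2 + 1/(11/6) = 2 + 6/11 = 28/11
1 + 1/(28/11) = 1 + 11/28 = 39/28
2 + 1/(39/28) = 2 + 28/39 = 106/39

106/39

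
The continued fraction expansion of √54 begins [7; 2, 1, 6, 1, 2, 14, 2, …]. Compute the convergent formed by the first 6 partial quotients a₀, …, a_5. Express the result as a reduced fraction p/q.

a_0 = 7: 7/1
a_1 = 2: 15/2
a_2 = 1: 22/3
a_3 = 6: 147/20
a_4 = 1: 169/23
a_5 = 2: 485/66

485/66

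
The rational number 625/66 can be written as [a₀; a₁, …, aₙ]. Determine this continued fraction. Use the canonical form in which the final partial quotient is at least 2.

[9; 2, 7, 1, 3]

Repeatedly divide and take the remainder:
625 = 9·66 + 31, so a_0 = 9
66 = 2·31 + 4, so a_1 = 2
31 = 7·4 + 3, so a_2 = 7
4 = 1·3 + 1, so a_3 = 1
3 = 3·1 + 0, so a_4 = 3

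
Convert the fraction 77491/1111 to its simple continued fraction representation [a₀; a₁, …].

[69; 1, 2, 1, 54, 1, 4]

Apply division with remainder until the remainder is 0:
77491 = 69·1111 + 832, so a_0 = 69
1111 = 1·832 + 279, so a_1 = 1
832 = 2·279 + 274, so a_2 = 2
279 = 1·274 + 5, so a_3 = 1
274 = 54·5 + 4, so a_4 = 54
5 = 1·4 + 1, so a_5 = 1
4 = 4·1 + 0, so a_6 = 4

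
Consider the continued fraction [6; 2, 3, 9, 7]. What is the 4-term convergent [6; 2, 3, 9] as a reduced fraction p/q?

a_0 = 6: 6/1
a_1 = 2: 13/2
a_2 = 3: 45/7
a_3 = 9: 418/65

418/65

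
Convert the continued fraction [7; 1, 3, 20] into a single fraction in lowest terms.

Start with 20.
3 + 1/(20/1) = 3 + 1/20 = 61/20
1 + 1/(61/20) = 1 + 20/61 = 81/61
7 + 1/(81/61) = 7 + 61/81 = 628/81

628/81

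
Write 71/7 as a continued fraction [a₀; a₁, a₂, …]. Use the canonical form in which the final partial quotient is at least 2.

⌊71/7⌋ = 10, remainder 1
⌊7/1⌋ = 7, remainder 0

[10; 7]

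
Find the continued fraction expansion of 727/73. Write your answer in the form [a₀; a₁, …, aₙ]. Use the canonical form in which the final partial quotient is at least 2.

[9; 1, 23, 3]

⌊727/73⌋ = 9, remainder 70
⌊73/70⌋ = 1, remainder 3
⌊70/3⌋ = 23, remainder 1
⌊3/1⌋ = 3, remainder 0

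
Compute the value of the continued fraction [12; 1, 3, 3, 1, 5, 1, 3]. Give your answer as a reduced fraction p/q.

5655/443

Collapse the nested fraction from the inside out:
Start with 3.
1 + 1/(3/1) = 1 + 1/3 = 4/3
5 + 1/(4/3) = 5 + 3/4 = 23/4
1 + 1/(23/4) = 1 + 4/23 = 27/23
3 + 1/(27/23) = 3 + 23/27 = 104/27
3 + 1/(104/27) = 3 + 27/104 = 339/104
1 + 1/(339/104) = 1 + 104/339 = 443/339
12 + 1/(443/339) = 12 + 339/443 = 5655/443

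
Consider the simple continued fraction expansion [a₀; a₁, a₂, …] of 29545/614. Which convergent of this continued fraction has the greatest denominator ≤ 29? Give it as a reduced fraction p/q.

List convergents until the denominator exceeds the bound:
a_0 = 48: 48/1  (≤ bound)
a_1 = 8: 385/8  (≤ bound)
a_2 = 2: 818/17  (≤ bound)
a_3 = 2: 2021/42  (> 29, stop)

818/17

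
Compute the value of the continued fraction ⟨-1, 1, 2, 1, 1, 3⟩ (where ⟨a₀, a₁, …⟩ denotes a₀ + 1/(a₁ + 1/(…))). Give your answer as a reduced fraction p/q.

Start with 3.
1 + 1/(3/1) = 1 + 1/3 = 4/3
1 + 1/(4/3) = 1 + 3/4 = 7/4
2 + 1/(7/4) = 2 + 4/7 = 18/7
1 + 1/(18/7) = 1 + 7/18 = 25/18
-1 + 1/(25/18) = -1 + 18/25 = -7/25

-7/25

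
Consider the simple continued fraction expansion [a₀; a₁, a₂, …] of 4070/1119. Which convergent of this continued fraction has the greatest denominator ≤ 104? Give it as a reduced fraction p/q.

371/102

a_0 = 3: 3/1  (≤ bound)
a_1 = 1: 4/1  (≤ bound)
a_2 = 1: 7/2  (≤ bound)
a_3 = 1: 11/3  (≤ bound)
a_4 = 3: 40/11  (≤ bound)
a_5 = 9: 371/102  (≤ bound)
a_6 = 1: 411/113  (> 104, stop)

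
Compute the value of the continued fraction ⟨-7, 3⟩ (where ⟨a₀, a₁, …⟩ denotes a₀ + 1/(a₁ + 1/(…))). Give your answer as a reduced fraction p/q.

Starting at the tail and folding back:
Start with 3.
-7 + 1/(3/1) = -7 + 1/3 = -20/3

-20/3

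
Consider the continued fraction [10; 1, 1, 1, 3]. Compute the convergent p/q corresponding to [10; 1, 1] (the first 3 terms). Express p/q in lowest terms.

Collapse the nested fraction from the inside out:
Start with 1.
1 + 1/(1/1) = 1 + 1/1 = 2/1
10 + 1/(2/1) = 10 + 1/2 = 21/2

21/2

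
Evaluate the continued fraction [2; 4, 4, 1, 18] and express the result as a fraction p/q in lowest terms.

Build up convergents one term at a time:
a_0 = 2: 2/1
a_1 = 4: 9/4
a_2 = 4: 38/17
a_3 = 1: 47/21
a_4 = 18: 884/395

884/395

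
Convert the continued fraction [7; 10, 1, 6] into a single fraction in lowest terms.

539/76

a_0 = 7: 7/1
a_1 = 10: 71/10
a_2 = 1: 78/11
a_3 = 6: 539/76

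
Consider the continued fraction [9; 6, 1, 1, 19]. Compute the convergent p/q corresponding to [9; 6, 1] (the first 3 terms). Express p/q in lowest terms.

Compute successive convergents:
a_0 = 9: 9/1
a_1 = 6: 55/6
a_2 = 1: 64/7

64/7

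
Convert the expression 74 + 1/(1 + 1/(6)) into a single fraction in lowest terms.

524/7

Starting at the tail and folding back:
Start with 6.
1 + 1/(6/1) = 1 + 1/6 = 7/6
74 + 1/(7/6) = 74 + 6/7 = 524/7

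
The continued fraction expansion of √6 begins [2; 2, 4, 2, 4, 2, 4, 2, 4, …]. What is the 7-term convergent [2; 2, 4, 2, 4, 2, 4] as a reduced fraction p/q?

a_0 = 2: 2/1
a_1 = 2: 5/2
a_2 = 4: 22/9
a_3 = 2: 49/20
a_4 = 4: 218/89
a_5 = 2: 485/198
a_6 = 4: 2158/881

2158/881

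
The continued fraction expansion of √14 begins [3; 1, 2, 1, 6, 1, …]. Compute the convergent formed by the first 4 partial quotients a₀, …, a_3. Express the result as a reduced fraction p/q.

15/4

Start with 1.
2 + 1/(1/1) = 2 + 1/1 = 3/1
1 + 1/(3/1) = 1 + 1/3 = 4/3
3 + 1/(4/3) = 3 + 3/4 = 15/4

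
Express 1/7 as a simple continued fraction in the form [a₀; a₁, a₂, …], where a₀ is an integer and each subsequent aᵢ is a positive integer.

1 ÷ 7 → quotient 0, remainder 1
7 ÷ 1 → quotient 7, remainder 0

[0; 7]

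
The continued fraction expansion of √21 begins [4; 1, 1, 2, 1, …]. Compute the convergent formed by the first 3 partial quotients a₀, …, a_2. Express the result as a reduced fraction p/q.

9/2

Use the convergent recurrence hₖ = aₖ·hₖ₋₁ + hₖ₋₂ (and likewise for the denominators kₖ):
a_0 = 4: 4/1
a_1 = 1: 5/1
a_2 = 1: 9/2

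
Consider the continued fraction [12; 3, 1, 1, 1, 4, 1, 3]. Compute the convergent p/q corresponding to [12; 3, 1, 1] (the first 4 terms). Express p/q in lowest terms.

Starting at the tail and folding back:
Start with 1.
1 + 1/(1/1) = 1 + 1/1 = 2/1
3 + 1/(2/1) = 3 + 1/2 = 7/2
12 + 1/(7/2) = 12 + 2/7 = 86/7

86/7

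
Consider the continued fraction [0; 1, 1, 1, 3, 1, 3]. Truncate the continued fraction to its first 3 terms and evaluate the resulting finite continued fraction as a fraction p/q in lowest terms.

1/2

Starting at the tail and folding back:
Start with 1.
1 + 1/(1/1) = 1 + 1/1 = 2/1
0 + 1/(2/1) = 0 + 1/2 = 1/2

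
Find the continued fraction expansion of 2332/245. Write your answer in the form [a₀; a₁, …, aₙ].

[9; 1, 1, 13, 9]

⌊2332/245⌋ = 9, remainder 127
⌊245/127⌋ = 1, remainder 118
⌊127/118⌋ = 1, remainder 9
⌊118/9⌋ = 13, remainder 1
⌊9/1⌋ = 9, remainder 0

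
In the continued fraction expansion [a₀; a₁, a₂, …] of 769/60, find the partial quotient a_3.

2

769 = 12·60 + 49, so a_0 = 12
60 = 1·49 + 11, so a_1 = 1
49 = 4·11 + 5, so a_2 = 4
11 = 2·5 + 1, so a_3 = 2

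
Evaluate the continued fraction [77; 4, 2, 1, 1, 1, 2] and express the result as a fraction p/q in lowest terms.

Compute successive convergents:
a_0 = 77: 77/1
a_1 = 4: 309/4
a_2 = 2: 695/9
a_3 = 1: 1004/13
a_4 = 1: 1699/22
a_5 = 1: 2703/35
a_6 = 2: 7105/92

7105/92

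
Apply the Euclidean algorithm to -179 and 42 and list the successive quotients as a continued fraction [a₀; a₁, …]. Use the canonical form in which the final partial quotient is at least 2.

-179 = -5·42 + 31, so a_0 = -5
42 = 1·31 + 11, so a_1 = 1
31 = 2·11 + 9, so a_2 = 2
11 = 1·9 + 2, so a_3 = 1
9 = 4·2 + 1, so a_4 = 4
2 = 2·1 + 0, so a_5 = 2

[-5; 1, 2, 1, 4, 2]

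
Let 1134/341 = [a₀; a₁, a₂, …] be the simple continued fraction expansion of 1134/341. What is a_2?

Apply division with remainder until the remainder is 0:
1134 ÷ 341 → quotient 3, remainder 111
341 ÷ 111 → quotient 3, remainder 8
111 ÷ 8 → quotient 13, remainder 7

13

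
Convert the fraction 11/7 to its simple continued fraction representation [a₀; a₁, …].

11 ÷ 7 → quotient 1, remainder 4
7 ÷ 4 → quotient 1, remainder 3
4 ÷ 3 → quotient 1, remainder 1
3 ÷ 1 → quotient 3, remainder 0

[1; 1, 1, 3]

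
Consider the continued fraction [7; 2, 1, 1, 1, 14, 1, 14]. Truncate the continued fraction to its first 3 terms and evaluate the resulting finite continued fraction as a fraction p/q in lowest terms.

22/3

a_0 = 7: 7/1
a_1 = 2: 15/2
a_2 = 1: 22/3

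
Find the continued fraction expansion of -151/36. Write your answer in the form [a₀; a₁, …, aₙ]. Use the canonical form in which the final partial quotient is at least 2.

⌊-151/36⌋ = -5, remainder 29
⌊36/29⌋ = 1, remainder 7
⌊29/7⌋ = 4, remainder 1
⌊7/1⌋ = 7, remainder 0

[-5; 1, 4, 7]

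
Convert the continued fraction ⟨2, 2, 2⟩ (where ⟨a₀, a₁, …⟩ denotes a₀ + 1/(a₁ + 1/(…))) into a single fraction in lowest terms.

12/5

a_0 = 2: 2/1
a_1 = 2: 5/2
a_2 = 2: 12/5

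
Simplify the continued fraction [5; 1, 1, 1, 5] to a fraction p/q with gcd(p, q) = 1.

96/17

Starting at the tail and folding back:
Start with 5.
1 + 1/(5/1) = 1 + 1/5 = 6/5
1 + 1/(6/5) = 1 + 5/6 = 11/6
1 + 1/(11/6) = 1 + 6/11 = 17/11
5 + 1/(17/11) = 5 + 11/17 = 96/17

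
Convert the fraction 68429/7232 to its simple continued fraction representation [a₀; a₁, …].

68429 ÷ 7232 → quotient 9, remainder 3341
7232 ÷ 3341 → quotient 2, remainder 550
3341 ÷ 550 → quotient 6, remainder 41
550 ÷ 41 → quotient 13, remainder 17
41 ÷ 17 → quotient 2, remainder 7
17 ÷ 7 → quotient 2, remainder 3
7 ÷ 3 → quotient 2, remainder 1
3 ÷ 1 → quotient 3, remainder 0

[9; 2, 6, 13, 2, 2, 2, 3]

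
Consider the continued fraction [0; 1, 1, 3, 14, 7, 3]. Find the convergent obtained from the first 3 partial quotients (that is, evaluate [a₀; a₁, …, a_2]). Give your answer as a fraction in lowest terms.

a_0 = 0: 0/1
a_1 = 1: 1/1
a_2 = 1: 1/2

1/2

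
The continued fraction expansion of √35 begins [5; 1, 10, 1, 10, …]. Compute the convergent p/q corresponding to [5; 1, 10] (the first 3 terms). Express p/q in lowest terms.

a_0 = 5: 5/1
a_1 = 1: 6/1
a_2 = 10: 65/11

65/11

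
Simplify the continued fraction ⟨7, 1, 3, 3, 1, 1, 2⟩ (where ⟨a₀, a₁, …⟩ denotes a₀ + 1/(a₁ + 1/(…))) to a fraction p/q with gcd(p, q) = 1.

598/77

Start with 2.
1 + 1/(2/1) = 1 + 1/2 = 3/2
1 + 1/(3/2) = 1 + 2/3 = 5/3
3 + 1/(5/3) = 3 + 3/5 = 18/5
3 + 1/(18/5) = 3 + 5/18 = 59/18
1 + 1/(59/18) = 1 + 18/59 = 77/59
7 + 1/(77/59) = 7 + 59/77 = 598/77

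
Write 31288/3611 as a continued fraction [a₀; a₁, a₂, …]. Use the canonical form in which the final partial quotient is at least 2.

[8; 1, 1, 1, 54, 22]

31288 = 8·3611 + 2400, so a_0 = 8
3611 = 1·2400 + 1211, so a_1 = 1
2400 = 1·1211 + 1189, so a_2 = 1
1211 = 1·1189 + 22, so a_3 = 1
1189 = 54·22 + 1, so a_4 = 54
22 = 22·1 + 0, so a_5 = 22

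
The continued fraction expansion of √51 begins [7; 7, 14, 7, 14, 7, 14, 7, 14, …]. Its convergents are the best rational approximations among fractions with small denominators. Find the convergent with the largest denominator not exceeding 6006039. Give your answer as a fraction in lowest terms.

7068593/989801

List convergents until the denominator exceeds the bound:
a_0 = 7: 7/1  (≤ bound)
a_1 = 7: 50/7  (≤ bound)
a_2 = 14: 707/99  (≤ bound)
a_3 = 7: 4999/700  (≤ bound)
a_4 = 14: 70693/9899  (≤ bound)
a_5 = 7: 499850/69993  (≤ bound)
a_6 = 14: 7068593/989801  (≤ bound)
a_7 = 7: 49980001/6998600  (> 6006039, stop)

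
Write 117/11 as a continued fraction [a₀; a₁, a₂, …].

[10; 1, 1, 1, 3]

117 = 10·11 + 7, so a_0 = 10
11 = 1·7 + 4, so a_1 = 1
7 = 1·4 + 3, so a_2 = 1
4 = 1·3 + 1, so a_3 = 1
3 = 3·1 + 0, so a_4 = 3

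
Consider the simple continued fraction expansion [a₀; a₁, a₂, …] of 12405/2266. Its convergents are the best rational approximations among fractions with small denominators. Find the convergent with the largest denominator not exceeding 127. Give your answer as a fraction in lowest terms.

427/78

a_0 = 5: 5/1  (≤ bound)
a_1 = 2: 11/2  (≤ bound)
a_2 = 9: 104/19  (≤ bound)
a_3 = 3: 323/59  (≤ bound)
a_4 = 1: 427/78  (≤ bound)
a_5 = 2: 1177/215  (> 127, stop)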